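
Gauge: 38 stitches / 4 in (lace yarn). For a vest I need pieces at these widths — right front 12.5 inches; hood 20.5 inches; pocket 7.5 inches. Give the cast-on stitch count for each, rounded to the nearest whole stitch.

right front 119; hood 195; pocket 71.

Rate = 38/4 = 9.5 sts per in.
right front: 12.5 × 9.5 = 118.75 → 119.
hood: 20.5 × 9.5 = 194.75 → 195.
pocket: 7.5 × 9.5 = 71.25 → 71.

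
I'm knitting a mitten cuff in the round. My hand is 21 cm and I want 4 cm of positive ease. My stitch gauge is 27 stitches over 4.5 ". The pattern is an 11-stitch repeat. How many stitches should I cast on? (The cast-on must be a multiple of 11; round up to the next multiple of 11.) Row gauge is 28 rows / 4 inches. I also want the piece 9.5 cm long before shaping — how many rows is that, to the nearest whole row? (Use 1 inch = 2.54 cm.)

Cast on 66 stitches; work 26 rows.

Finished = 21 + 4 = 25 cm.
25 cm × 1/2.54 = 9.84 inches.
27/4.5 = 6 sts per in; 9.84 × 6 = 59.06 sts.
Next multiple of 11 → 66.
9.5 cm = 3.74 inches; × 7 = 26.18 → 26 rows.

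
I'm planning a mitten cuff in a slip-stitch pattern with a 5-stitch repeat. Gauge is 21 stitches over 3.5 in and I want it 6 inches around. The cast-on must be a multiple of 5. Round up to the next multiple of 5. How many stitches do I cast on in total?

21 / 3.5 = 6 sts per inch.
6 × 6 = 36.00 sts.
Next multiple of 5: 40.

CO 40 sts.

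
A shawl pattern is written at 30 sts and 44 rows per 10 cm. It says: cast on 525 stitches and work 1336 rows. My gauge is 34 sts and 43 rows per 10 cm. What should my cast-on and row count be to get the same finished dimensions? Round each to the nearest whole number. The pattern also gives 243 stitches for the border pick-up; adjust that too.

Cast on 595 stitches; work 1306 rows; border pick-up 275 stitches.

Stitches: 525 × 34/30 = 595.00 → 595.
Rows: 1336 × 43/44 = 1305.64 → 1306.
border pick-up: 243 × 34/30 = 275.40 → 275.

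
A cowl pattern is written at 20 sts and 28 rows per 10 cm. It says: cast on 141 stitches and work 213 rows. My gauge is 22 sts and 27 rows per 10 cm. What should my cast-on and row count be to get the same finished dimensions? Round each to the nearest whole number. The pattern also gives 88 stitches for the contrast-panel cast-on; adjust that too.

Cast on 155 stitches; work 205 rows; contrast-panel cast-on 97 stitches.

Stitches: 141 × 22/20 = 155.10 → 155.
Rows: 213 × 27/28 = 205.39 → 205.
contrast-panel cast-on: 88 × 22/20 = 96.80 → 97.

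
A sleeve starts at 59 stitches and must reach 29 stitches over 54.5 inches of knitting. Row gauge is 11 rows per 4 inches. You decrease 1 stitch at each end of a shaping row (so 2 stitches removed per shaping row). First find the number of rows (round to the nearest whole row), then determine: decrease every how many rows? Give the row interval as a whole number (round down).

Rows = 54.5 × 2.75 = 149.9 → 150 rows.
Stitches to remove: 30 → 15 shaping rows (at 2 st each).
150 / 15 = 10.00 → every 10 rows.

Decrease every 10th row.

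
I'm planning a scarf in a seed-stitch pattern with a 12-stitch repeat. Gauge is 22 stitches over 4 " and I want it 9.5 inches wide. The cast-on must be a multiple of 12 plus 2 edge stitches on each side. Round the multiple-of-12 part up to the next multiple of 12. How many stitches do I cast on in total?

64 stitches.

22 / 4 = 5.5 sts per inch.
9.5 × 5.5 = 52.25 sts.
Less 4 edge sts → 48.25 for the repeat.
Next multiple of 12: 60.
Add back 4 edge sts → 64.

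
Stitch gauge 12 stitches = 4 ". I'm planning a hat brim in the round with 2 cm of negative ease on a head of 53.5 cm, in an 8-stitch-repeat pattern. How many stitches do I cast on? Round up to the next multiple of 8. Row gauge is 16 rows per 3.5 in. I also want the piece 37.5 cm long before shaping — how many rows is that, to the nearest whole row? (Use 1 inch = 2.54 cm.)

Cast on 64 stitches; work 67 rows.

Finished = 53.5 − 2 = 51.5 cm.
51.5 cm × 1/2.54 = 20.28 inches.
12/4 = 3 sts per in; 20.28 × 3 = 60.83 sts.
Next multiple of 8 → 64.
37.5 cm = 14.76 inches; × 4.571 = 67.49 → 67 rows.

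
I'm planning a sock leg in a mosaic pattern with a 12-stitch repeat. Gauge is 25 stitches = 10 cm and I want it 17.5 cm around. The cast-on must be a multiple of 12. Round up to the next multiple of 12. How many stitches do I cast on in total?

25 / 10 = 2.5 sts per cm.
17.5 × 2.5 = 43.75 sts.
Next multiple of 12: 48.

CO 48 sts.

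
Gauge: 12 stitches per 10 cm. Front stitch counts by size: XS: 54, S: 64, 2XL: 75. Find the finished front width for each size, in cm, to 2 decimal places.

XS 45.00 cm; S 53.33 cm; 2XL 62.50 cm.

12/10 = 1.2 sts per cm.
XS: 54 / 1.2 = 45.000 → 45.00 cm.
S: 64 / 1.2 = 53.333 → 53.33 cm.
2XL: 75 / 1.2 = 62.500 → 62.50 cm.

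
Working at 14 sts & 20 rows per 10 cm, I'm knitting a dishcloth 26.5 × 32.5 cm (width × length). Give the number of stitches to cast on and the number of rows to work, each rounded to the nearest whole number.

Cast on 37 stitches and work 65 rows.

Stitch gauge = 14/10 = 1.4 sts/cm; 26.5 × 1.4 = 37.10 → 37 sts.
Row gauge = 20/10 = 2 rows/cm; 32.5 × 2 = 65.00 → 65 rows.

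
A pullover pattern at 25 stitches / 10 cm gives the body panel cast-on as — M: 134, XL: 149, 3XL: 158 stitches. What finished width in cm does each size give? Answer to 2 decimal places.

25/10 = 2.5 sts per cm.
M: 134 / 2.5 = 53.600 → 53.60 cm.
XL: 149 / 2.5 = 59.600 → 59.60 cm.
3XL: 158 / 2.5 = 63.200 → 63.20 cm.

M 53.60 cm; XL 59.60 cm; 3XL 63.20 cm.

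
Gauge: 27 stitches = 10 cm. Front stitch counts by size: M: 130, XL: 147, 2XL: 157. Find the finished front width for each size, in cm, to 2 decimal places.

27/10 = 2.7 sts per cm.
M: 130 / 2.7 = 48.148 → 48.15 cm.
XL: 147 / 2.7 = 54.444 → 54.44 cm.
2XL: 157 / 2.7 = 58.148 → 58.15 cm.

M 48.15 cm; XL 54.44 cm; 2XL 58.15 cm.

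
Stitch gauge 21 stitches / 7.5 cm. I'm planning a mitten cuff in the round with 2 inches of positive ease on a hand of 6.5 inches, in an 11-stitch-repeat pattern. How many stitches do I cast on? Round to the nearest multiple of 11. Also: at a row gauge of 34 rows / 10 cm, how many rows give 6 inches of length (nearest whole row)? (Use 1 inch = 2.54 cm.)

Cast on 55 stitches; work 52 rows.

Finished = 6.5 + 2 = 8.5 inches.
8.5 inches × 2.54 = 21.59 cm.
21/7.5 = 2.8 sts per cm; 21.59 × 2.8 = 60.45 sts.
Nearest multiple of 11 → 55.
6 inches = 15.24 cm; × 3.4 = 51.82 → 52 rows.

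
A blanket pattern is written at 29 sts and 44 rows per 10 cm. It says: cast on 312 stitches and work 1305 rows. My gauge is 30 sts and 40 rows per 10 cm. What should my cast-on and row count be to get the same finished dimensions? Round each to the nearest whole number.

Cast on 323 stitches; work 1186 rows.

Stitches: 312 × 30/29 = 322.76 → 323.
Rows: 1305 × 40/44 = 1186.36 → 1186.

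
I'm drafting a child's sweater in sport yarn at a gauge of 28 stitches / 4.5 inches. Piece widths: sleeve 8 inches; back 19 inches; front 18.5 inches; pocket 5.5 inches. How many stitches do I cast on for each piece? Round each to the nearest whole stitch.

sleeve 50; back 118; front 115; pocket 34.

Rate = 28/4.5 = 6.222 sts per in.
sleeve: 8 × 6.222 = 49.78 → 50.
back: 19 × 6.222 = 118.22 → 118.
front: 18.5 × 6.222 = 115.11 → 115.
pocket: 5.5 × 6.222 = 34.22 → 34.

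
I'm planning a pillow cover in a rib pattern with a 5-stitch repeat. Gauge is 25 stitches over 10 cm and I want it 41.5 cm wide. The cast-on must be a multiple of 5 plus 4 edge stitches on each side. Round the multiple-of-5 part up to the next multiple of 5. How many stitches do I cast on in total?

25 / 10 = 2.5 sts per cm.
41.5 × 2.5 = 103.75 sts.
Less 8 edge sts → 95.75 for the repeat.
Next multiple of 5: 100.
Add back 8 edge sts → 108.

CO 108 sts.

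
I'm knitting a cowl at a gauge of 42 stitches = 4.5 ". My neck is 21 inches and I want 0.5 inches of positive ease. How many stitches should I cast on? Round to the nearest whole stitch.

Cast on 201 stitches.

Finished = 21 + 0.5 = 21.5 in.
42 / 4.5 = 9.333 sts per inch.
21.50 × 9.333 = 200.67 sts.
→ 201 sts.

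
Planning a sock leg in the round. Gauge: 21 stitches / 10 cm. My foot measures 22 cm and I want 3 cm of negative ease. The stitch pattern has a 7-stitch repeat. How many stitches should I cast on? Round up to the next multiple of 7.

42 stitches.

Finished = 22 − 3 = 19 cm.
21 / 10 = 2.1 sts/cm.
19 × 2.1 = 39.90 sts.
Next multiple of 7: 42.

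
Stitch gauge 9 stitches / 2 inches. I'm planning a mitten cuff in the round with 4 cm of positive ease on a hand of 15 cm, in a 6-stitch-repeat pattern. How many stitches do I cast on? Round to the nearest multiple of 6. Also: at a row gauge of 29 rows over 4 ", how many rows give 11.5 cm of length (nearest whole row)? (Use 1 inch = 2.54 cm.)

Cast on 36 stitches; work 33 rows.

Finished = 15 + 4 = 19 cm.
19 cm × 1/2.54 = 7.48 inches.
9/2 = 4.5 sts per in; 7.48 × 4.5 = 33.66 sts.
Nearest multiple of 6 → 36.
11.5 cm = 4.53 inches; × 7.25 = 32.82 → 33 rows.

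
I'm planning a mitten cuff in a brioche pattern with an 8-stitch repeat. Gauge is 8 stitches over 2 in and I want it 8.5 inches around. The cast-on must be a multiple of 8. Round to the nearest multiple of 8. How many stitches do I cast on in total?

8 / 2 = 4 sts per inch.
8.5 × 4 = 34.00 sts.
Nearest multiple of 8: 32.

Cast on 32 stitches.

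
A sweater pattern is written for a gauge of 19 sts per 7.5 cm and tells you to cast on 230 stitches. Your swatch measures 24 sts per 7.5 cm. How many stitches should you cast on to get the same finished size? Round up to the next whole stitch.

Cast on 291 stitches.

Scale factor = 24 / 19 = 1.263.
230 × 24 / 19 = 290.53 sts.
→ 291 sts.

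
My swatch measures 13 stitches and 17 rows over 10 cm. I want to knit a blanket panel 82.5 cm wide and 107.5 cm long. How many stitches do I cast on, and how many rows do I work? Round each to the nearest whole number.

Stitch gauge = 13/10 = 1.3 sts/cm; 82.5 × 1.3 = 107.25 → 107 sts.
Row gauge = 17/10 = 1.7 rows/cm; 107.5 × 1.7 = 182.75 → 183 rows.

Cast on 107 stitches and work 183 rows.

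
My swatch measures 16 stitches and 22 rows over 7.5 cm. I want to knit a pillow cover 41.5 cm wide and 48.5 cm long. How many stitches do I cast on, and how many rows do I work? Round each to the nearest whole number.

Stitch gauge = 16/7.5 = 2.133 sts/cm; 41.5 × 2.133 = 88.53 → 89 sts.
Row gauge = 22/7.5 = 2.933 rows/cm; 48.5 × 2.933 = 142.27 → 142 rows.

Cast on 89 stitches and work 142 rows.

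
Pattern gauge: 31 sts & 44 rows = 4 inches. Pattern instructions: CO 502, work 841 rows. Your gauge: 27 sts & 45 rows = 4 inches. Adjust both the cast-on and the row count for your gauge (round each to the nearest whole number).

Cast on 437 stitches; work 860 rows.

Stitches: 502 × 27/31 = 437.23 → 437.
Rows: 841 × 45/44 = 860.11 → 860.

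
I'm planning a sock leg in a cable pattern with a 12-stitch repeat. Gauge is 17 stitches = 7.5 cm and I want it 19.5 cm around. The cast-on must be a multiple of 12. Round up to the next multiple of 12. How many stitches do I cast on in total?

Cast on 48 stitches.

17 / 7.5 = 2.267 sts per cm.
19.5 × 2.267 = 44.20 sts.
Next multiple of 12: 48.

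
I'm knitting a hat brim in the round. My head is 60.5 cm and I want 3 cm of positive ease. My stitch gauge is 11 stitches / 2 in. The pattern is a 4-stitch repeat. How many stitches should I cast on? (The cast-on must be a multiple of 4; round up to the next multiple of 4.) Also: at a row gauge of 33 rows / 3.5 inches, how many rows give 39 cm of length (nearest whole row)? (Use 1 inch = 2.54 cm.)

Finished = 60.5 + 3 = 63.5 cm.
63.5 cm × 1/2.54 = 25.00 inches.
11/2 = 5.5 sts per in; 25.00 × 5.5 = 137.50 sts.
Next multiple of 4 → 140.
39 cm = 15.35 inches; × 9.429 = 144.77 → 145 rows.

Cast on 140 stitches; work 145 rows.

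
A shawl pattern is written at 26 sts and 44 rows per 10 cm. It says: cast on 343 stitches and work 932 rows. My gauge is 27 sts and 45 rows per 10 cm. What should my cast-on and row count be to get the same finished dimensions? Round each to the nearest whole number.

Cast on 356 stitches; work 953 rows.

Stitches: 343 × 27/26 = 356.19 → 356.
Rows: 932 × 45/44 = 953.18 → 953.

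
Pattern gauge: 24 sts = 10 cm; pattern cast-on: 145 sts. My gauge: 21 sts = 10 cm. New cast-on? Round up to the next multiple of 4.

128 stitches.

Scale factor = 21 / 24 = 0.875.
145 × 21 / 24 = 126.88 sts.
→ 128 sts.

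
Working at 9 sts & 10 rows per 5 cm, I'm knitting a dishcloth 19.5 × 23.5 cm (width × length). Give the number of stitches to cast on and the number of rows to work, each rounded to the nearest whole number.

Cast on 35 stitches and work 47 rows.

Stitch gauge = 9/5 = 1.8 sts/cm; 19.5 × 1.8 = 35.10 → 35 sts.
Row gauge = 10/5 = 2 rows/cm; 23.5 × 2 = 47.00 → 47 rows.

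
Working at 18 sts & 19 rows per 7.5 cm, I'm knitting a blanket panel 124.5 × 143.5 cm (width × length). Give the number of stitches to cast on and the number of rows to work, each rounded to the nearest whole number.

Stitch gauge = 18/7.5 = 2.4 sts/cm; 124.5 × 2.4 = 298.80 → 299 sts.
Row gauge = 19/7.5 = 2.533 rows/cm; 143.5 × 2.533 = 363.53 → 364 rows.

Cast on 299 stitches and work 364 rows.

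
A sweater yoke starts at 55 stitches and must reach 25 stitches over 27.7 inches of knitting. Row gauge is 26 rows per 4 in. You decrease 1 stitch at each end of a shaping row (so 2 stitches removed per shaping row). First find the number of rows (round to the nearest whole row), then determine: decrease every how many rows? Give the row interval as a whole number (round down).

Decrease every 12th row.

Rows = 27.7 × 6.5 = 180.0 → 180 rows.
Stitches to remove: 30 → 15 shaping rows (at 2 st each).
180 / 15 = 12.00 → every 12 rows.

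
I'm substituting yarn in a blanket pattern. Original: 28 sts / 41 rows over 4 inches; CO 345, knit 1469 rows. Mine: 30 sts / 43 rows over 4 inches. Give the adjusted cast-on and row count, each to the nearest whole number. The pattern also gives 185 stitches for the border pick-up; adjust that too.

Cast on 370 stitches; work 1541 rows; border pick-up 198 stitches.

Stitches: 345 × 30/28 = 369.64 → 370.
Rows: 1469 × 43/41 = 1540.66 → 1541.
border pick-up: 185 × 30/28 = 198.21 → 198.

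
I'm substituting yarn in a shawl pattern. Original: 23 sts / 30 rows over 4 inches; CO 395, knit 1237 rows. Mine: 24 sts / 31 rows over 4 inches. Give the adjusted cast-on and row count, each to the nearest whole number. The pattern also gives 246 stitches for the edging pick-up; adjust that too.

Cast on 412 stitches; work 1278 rows; edging pick-up 257 stitches.

Stitches: 395 × 24/23 = 412.17 → 412.
Rows: 1237 × 31/30 = 1278.23 → 1278.
edging pick-up: 246 × 24/23 = 256.70 → 257.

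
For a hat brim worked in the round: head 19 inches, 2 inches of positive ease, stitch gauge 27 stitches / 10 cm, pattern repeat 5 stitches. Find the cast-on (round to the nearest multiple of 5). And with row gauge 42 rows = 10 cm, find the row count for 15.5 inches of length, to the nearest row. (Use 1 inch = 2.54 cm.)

Cast on 145 stitches; work 165 rows.

Finished = 19 + 2 = 21 inches.
21 inches × 2.54 = 53.34 cm.
27/10 = 2.7 sts per cm; 53.34 × 2.7 = 144.02 sts.
Nearest multiple of 5 → 145.
15.5 inches = 39.37 cm; × 4.2 = 165.35 → 165 rows.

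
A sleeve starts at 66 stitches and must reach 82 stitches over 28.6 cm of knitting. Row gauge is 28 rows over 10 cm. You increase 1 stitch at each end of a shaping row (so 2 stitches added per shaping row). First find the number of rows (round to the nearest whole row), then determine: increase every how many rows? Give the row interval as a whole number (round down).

Rows = 28.6 × 2.8 = 80.1 → 80 rows.
Stitches to add: 16 → 8 shaping rows (at 2 st each).
80 / 8 = 10.00 → every 10 rows.

Increase every 10th row.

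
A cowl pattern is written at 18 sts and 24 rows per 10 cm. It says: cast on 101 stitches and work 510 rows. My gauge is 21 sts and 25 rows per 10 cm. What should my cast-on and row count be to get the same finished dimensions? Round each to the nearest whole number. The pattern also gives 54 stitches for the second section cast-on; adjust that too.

Stitches: 101 × 21/18 = 117.83 → 118.
Rows: 510 × 25/24 = 531.25 → 531.
second section cast-on: 54 × 21/18 = 63.00 → 63.

Cast on 118 stitches; work 531 rows; second section cast-on 63 stitches.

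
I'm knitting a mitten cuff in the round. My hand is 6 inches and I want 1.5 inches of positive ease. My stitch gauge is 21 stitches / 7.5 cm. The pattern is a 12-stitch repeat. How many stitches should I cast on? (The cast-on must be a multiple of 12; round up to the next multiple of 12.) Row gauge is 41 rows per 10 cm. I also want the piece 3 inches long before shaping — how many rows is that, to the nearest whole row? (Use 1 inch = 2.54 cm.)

Cast on 60 stitches; work 31 rows.

Finished = 6 + 1.5 = 7.5 inches.
7.5 inches × 2.54 = 19.05 cm.
21/7.5 = 2.8 sts per cm; 19.05 × 2.8 = 53.34 sts.
Next multiple of 12 → 60.
3 inches = 7.62 cm; × 4.1 = 31.24 → 31 rows.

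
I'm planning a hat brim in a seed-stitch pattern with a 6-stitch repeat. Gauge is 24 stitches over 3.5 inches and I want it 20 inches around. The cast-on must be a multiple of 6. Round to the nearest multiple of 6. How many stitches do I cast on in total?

Cast on 138 stitches.

24 / 3.5 = 6.857 sts per inch.
20 × 6.857 = 137.14 sts.
Nearest multiple of 6: 138.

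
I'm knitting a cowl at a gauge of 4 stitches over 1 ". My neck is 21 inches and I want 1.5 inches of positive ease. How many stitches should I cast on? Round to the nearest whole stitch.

90 stitches.

Finished = 21 + 1.5 = 22.5 in.
4 / 1 = 4 sts per inch.
22.50 × 4 = 90.00 sts.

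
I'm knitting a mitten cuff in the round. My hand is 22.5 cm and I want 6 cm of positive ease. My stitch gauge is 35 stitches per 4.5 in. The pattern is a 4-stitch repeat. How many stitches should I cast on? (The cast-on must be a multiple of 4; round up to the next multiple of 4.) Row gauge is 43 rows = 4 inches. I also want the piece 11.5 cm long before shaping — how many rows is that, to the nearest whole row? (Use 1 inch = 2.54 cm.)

Cast on 88 stitches; work 49 rows.

Finished = 22.5 + 6 = 28.5 cm.
28.5 cm × 1/2.54 = 11.22 inches.
35/4.5 = 7.778 sts per in; 11.22 × 7.778 = 87.27 sts.
Next multiple of 4 → 88.
11.5 cm = 4.53 inches; × 10.75 = 48.67 → 49 rows.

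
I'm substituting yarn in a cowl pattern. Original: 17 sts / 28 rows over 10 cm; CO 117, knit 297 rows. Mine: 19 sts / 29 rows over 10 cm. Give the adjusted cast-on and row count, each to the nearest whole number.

Cast on 131 stitches; work 308 rows.

Stitches: 117 × 19/17 = 130.76 → 131.
Rows: 297 × 29/28 = 307.61 → 308.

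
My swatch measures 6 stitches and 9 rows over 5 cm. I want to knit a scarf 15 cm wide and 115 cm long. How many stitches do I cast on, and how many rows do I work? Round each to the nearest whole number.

Cast on 18 stitches and work 207 rows.

Stitch gauge = 6/5 = 1.2 sts/cm; 15 × 1.2 = 18.00 → 18 sts.
Row gauge = 9/5 = 1.8 rows/cm; 115 × 1.8 = 207.00 → 207 rows.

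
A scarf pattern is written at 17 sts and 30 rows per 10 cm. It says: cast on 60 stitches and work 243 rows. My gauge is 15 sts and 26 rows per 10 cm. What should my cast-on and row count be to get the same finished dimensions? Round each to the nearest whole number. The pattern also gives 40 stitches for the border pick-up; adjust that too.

Stitches: 60 × 15/17 = 52.94 → 53.
Rows: 243 × 26/30 = 210.60 → 211.
border pick-up: 40 × 15/17 = 35.29 → 35.

Cast on 53 stitches; work 211 rows; border pick-up 35 stitches.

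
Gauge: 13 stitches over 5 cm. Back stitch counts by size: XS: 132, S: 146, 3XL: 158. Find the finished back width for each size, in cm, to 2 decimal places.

13/5 = 2.6 sts per cm.
XS: 132 / 2.6 = 50.769 → 50.77 cm.
S: 146 / 2.6 = 56.154 → 56.15 cm.
3XL: 158 / 2.6 = 60.769 → 60.77 cm.

XS 50.77 cm; S 56.15 cm; 3XL 60.77 cm.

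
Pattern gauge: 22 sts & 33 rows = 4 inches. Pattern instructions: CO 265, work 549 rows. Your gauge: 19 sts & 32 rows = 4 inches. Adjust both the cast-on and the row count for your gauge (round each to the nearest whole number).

Stitches: 265 × 19/22 = 228.86 → 229.
Rows: 549 × 32/33 = 532.36 → 532.

Cast on 229 stitches; work 532 rows.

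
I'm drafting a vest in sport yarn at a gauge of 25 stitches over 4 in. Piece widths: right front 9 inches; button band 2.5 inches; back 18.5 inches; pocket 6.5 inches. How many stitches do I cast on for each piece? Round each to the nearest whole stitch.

right front 56; button band 16; back 116; pocket 41.

Rate = 25/4 = 6.25 sts per in.
right front: 9 × 6.25 = 56.25 → 56.
button band: 2.5 × 6.25 = 15.62 → 16.
back: 18.5 × 6.25 = 115.62 → 116.
pocket: 6.5 × 6.25 = 40.62 → 41.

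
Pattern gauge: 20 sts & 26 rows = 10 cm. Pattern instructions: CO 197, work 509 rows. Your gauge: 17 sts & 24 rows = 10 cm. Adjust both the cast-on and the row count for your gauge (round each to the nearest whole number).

Cast on 167 stitches; work 470 rows.

Stitches: 197 × 17/20 = 167.45 → 167.
Rows: 509 × 24/26 = 469.85 → 470.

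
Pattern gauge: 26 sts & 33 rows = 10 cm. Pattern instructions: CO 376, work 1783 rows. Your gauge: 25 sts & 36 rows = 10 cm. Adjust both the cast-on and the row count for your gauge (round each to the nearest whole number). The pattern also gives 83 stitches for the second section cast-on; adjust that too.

Cast on 362 stitches; work 1945 rows; second section cast-on 80 stitches.

Stitches: 376 × 25/26 = 361.54 → 362.
Rows: 1783 × 36/33 = 1945.09 → 1945.
second section cast-on: 83 × 25/26 = 79.81 → 80.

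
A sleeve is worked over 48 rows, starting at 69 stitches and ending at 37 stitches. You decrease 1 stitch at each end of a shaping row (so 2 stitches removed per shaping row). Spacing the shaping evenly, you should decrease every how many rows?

Decrease every 3rd row.

Stitches to remove: |37 − 69| = 32.
Shaping rows needed: 32 / 2 = 16.
48 rows / 16 = every 3 rows.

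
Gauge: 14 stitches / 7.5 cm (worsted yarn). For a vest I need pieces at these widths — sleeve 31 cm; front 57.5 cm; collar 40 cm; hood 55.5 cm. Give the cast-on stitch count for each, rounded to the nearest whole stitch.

Rate = 14/7.5 = 1.867 sts per cm.
sleeve: 31 × 1.867 = 57.87 → 58.
front: 57.5 × 1.867 = 107.33 → 107.
collar: 40 × 1.867 = 74.67 → 75.
hood: 55.5 × 1.867 = 103.60 → 104.

sleeve 58; front 107; collar 75; hood 104.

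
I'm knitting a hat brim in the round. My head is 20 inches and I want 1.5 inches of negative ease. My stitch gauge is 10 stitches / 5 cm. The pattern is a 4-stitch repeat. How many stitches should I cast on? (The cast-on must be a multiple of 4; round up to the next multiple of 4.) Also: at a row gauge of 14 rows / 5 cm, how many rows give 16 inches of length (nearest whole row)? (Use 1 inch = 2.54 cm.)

Finished = 20 − 1.5 = 18.5 inches.
18.5 inches × 2.54 = 46.99 cm.
10/5 = 2 sts per cm; 46.99 × 2 = 93.98 sts.
Next multiple of 4 → 96.
16 inches = 40.64 cm; × 2.8 = 113.79 → 114 rows.

Cast on 96 stitches; work 114 rows.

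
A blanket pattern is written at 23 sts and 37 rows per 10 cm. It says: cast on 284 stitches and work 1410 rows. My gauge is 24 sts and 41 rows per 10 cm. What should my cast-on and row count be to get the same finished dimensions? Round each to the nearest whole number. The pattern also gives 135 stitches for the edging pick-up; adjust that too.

Cast on 296 stitches; work 1562 rows; edging pick-up 141 stitches.

Stitches: 284 × 24/23 = 296.35 → 296.
Rows: 1410 × 41/37 = 1562.43 → 1562.
edging pick-up: 135 × 24/23 = 140.87 → 141.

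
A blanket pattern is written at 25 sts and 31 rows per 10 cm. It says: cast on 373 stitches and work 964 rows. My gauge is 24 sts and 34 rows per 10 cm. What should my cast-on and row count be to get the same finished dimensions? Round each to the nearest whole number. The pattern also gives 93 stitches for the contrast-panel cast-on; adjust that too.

Cast on 358 stitches; work 1057 rows; contrast-panel cast-on 89 stitches.

Stitches: 373 × 24/25 = 358.08 → 358.
Rows: 964 × 34/31 = 1057.29 → 1057.
contrast-panel cast-on: 93 × 24/25 = 89.28 → 89.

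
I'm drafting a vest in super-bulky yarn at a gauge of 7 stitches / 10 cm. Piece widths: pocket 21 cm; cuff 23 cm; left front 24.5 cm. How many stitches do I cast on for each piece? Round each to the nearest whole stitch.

pocket 15; cuff 16; left front 17.

Rate = 7/10 = 0.7 sts per cm.
pocket: 21 × 0.7 = 14.70 → 15.
cuff: 23 × 0.7 = 16.10 → 16.
left front: 24.5 × 0.7 = 17.15 → 17.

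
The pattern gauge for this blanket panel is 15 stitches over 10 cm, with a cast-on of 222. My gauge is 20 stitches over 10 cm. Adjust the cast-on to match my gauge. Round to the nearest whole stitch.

Scale factor = 20 / 15 = 1.333.
222 × 20 / 15 = 296.00 sts.

296 stitches.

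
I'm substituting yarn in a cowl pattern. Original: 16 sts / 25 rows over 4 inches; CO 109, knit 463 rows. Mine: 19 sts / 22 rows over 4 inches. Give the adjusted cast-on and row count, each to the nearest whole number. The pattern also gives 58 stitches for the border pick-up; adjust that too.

Cast on 129 stitches; work 407 rows; border pick-up 69 stitches.

Stitches: 109 × 19/16 = 129.44 → 129.
Rows: 463 × 22/25 = 407.44 → 407.
border pick-up: 58 × 19/16 = 68.88 → 69.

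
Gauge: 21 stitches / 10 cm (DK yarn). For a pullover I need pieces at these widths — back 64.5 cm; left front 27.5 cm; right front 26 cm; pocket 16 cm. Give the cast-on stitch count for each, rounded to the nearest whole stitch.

Rate = 21/10 = 2.1 sts per cm.
back: 64.5 × 2.1 = 135.45 → 135.
left front: 27.5 × 2.1 = 57.75 → 58.
right front: 26 × 2.1 = 54.60 → 55.
pocket: 16 × 2.1 = 33.60 → 34.

back 135; left front 58; right front 55; pocket 34.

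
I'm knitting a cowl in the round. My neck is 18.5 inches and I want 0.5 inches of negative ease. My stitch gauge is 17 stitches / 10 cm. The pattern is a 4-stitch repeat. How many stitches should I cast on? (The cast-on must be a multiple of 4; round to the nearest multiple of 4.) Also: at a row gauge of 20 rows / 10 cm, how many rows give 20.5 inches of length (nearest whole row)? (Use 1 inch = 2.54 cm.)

Finished = 18.5 − 0.5 = 18 inches.
18 inches × 2.54 = 45.72 cm.
17/10 = 1.7 sts per cm; 45.72 × 1.7 = 77.72 sts.
Nearest multiple of 4 → 76.
20.5 inches = 52.07 cm; × 2 = 104.14 → 104 rows.

Cast on 76 stitches; work 104 rows.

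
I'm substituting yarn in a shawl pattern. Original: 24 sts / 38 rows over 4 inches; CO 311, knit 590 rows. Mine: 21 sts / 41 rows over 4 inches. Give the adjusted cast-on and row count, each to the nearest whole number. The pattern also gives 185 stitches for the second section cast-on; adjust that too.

Cast on 272 stitches; work 637 rows; second section cast-on 162 stitches.

Stitches: 311 × 21/24 = 272.12 → 272.
Rows: 590 × 41/38 = 636.58 → 637.
second section cast-on: 185 × 21/24 = 161.88 → 162.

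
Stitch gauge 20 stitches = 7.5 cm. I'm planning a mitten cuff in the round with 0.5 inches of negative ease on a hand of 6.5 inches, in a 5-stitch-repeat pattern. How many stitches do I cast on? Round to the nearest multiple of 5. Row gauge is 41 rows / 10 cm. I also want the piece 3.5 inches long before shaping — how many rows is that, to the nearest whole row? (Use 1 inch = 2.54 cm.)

Finished = 6.5 − 0.5 = 6 inches.
6 inches × 2.54 = 15.24 cm.
20/7.5 = 2.667 sts per cm; 15.24 × 2.667 = 40.64 sts.
Nearest multiple of 5 → 40.
3.5 inches = 8.89 cm; × 4.1 = 36.45 → 36 rows.

Cast on 40 stitches; work 36 rows.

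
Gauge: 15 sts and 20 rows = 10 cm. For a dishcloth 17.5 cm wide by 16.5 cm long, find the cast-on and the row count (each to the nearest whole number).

Stitch gauge = 15/10 = 1.5 sts/cm; 17.5 × 1.5 = 26.25 → 26 sts.
Row gauge = 20/10 = 2 rows/cm; 16.5 × 2 = 33.00 → 33 rows.

Cast on 26 stitches and work 33 rows.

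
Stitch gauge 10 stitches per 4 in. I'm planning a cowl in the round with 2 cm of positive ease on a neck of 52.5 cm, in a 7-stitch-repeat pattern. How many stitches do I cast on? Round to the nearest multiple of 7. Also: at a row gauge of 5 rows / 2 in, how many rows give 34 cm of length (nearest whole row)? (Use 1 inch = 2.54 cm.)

Finished = 52.5 + 2 = 54.5 cm.
54.5 cm × 1/2.54 = 21.46 inches.
10/4 = 2.5 sts per in; 21.46 × 2.5 = 53.64 sts.
Nearest multiple of 7 → 56.
34 cm = 13.39 inches; × 2.5 = 33.46 → 33 rows.

Cast on 56 stitches; work 33 rows.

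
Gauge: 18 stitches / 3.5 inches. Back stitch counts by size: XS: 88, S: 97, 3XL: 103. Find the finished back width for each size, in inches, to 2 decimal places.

XS 17.11 inches; S 18.86 inches; 3XL 20.03 inches.

18/3.5 = 5.143 sts per in.
XS: 88 / 5.143 = 17.111 → 17.11 in.
S: 97 / 5.143 = 18.861 → 18.86 in.
3XL: 103 / 5.143 = 20.028 → 20.03 in.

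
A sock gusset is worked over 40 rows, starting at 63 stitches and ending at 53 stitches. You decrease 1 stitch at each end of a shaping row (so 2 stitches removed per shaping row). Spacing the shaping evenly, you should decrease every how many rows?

Stitches to remove: |53 − 63| = 10.
Shaping rows needed: 10 / 2 = 5.
40 rows / 5 = every 8 rows.

Decrease every 8th row.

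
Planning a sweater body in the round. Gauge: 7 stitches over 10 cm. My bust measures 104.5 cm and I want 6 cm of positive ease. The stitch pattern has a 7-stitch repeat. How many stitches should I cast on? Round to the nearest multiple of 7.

CO 77 sts.

Finished = 104.5 + 6 = 110.5 cm.
7 / 10 = 0.7 sts/cm.
110.5 × 0.7 = 77.35 sts.
Nearest multiple of 7: 77.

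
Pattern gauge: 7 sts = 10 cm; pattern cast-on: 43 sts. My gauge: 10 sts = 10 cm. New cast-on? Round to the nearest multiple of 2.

62 stitches.

Scale factor = 10 / 7 = 1.429.
43 × 10 / 7 = 61.43 sts.
→ 62 sts.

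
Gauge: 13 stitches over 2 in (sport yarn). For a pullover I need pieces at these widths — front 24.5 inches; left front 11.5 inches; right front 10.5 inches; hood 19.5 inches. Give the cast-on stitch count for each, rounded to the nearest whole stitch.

front 159; left front 75; right front 68; hood 127.

Rate = 13/2 = 6.5 sts per in.
front: 24.5 × 6.5 = 159.25 → 159.
left front: 11.5 × 6.5 = 74.75 → 75.
right front: 10.5 × 6.5 = 68.25 → 68.
hood: 19.5 × 6.5 = 126.75 → 127.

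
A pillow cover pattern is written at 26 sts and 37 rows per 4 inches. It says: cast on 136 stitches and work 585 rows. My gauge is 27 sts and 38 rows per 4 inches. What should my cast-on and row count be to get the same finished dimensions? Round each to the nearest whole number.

Stitches: 136 × 27/26 = 141.23 → 141.
Rows: 585 × 38/37 = 600.81 → 601.

Cast on 141 stitches; work 601 rows.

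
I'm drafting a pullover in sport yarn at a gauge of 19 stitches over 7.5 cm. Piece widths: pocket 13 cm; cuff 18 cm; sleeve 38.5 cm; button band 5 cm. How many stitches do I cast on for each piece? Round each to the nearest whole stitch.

Rate = 19/7.5 = 2.533 sts per cm.
pocket: 13 × 2.533 = 32.93 → 33.
cuff: 18 × 2.533 = 45.60 → 46.
sleeve: 38.5 × 2.533 = 97.53 → 98.
button band: 5 × 2.533 = 12.67 → 13.

pocket 33; cuff 46; sleeve 98; button band 13.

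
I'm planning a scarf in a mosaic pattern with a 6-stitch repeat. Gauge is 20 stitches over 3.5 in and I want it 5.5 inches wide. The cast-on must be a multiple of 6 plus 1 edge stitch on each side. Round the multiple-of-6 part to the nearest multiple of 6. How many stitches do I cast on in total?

20 / 3.5 = 5.714 sts per inch.
5.5 × 5.714 = 31.43 sts.
Less 2 edge sts → 29.43 for the repeat.
Nearest multiple of 6: 30.
Add back 2 edge sts → 32.

32 stitches.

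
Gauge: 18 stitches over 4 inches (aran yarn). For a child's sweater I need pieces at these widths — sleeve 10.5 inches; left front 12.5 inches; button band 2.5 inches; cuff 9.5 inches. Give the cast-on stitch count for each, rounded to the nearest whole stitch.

sleeve 47; left front 56; button band 11; cuff 43.

Rate = 18/4 = 4.5 sts per in.
sleeve: 10.5 × 4.5 = 47.25 → 47.
left front: 12.5 × 4.5 = 56.25 → 56.
button band: 2.5 × 4.5 = 11.25 → 11.
cuff: 9.5 × 4.5 = 42.75 → 43.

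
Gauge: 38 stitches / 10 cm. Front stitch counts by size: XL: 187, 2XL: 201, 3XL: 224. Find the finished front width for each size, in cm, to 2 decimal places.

38/10 = 3.8 sts per cm.
XL: 187 / 3.8 = 49.211 → 49.21 cm.
2XL: 201 / 3.8 = 52.895 → 52.89 cm.
3XL: 224 / 3.8 = 58.947 → 58.95 cm.

XL 49.21 cm; 2XL 52.89 cm; 3XL 58.95 cm.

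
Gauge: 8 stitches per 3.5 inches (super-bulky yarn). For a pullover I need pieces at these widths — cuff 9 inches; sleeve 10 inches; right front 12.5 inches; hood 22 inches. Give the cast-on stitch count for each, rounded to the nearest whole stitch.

cuff 21; sleeve 23; right front 29; hood 50.

Rate = 8/3.5 = 2.286 sts per in.
cuff: 9 × 2.286 = 20.57 → 21.
sleeve: 10 × 2.286 = 22.86 → 23.
right front: 12.5 × 2.286 = 28.57 → 29.
hood: 22 × 2.286 = 50.29 → 50.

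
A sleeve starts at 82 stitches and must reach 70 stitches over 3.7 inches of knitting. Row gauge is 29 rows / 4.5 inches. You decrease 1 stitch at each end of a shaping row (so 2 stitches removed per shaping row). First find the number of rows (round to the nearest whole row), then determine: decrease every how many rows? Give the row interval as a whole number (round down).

Rows = 3.7 × 6.444 = 23.8 → 24 rows.
Stitches to remove: 12 → 6 shaping rows (at 2 st each).
24 / 6 = 4.00 → every 4 rows.

Decrease every 4th row.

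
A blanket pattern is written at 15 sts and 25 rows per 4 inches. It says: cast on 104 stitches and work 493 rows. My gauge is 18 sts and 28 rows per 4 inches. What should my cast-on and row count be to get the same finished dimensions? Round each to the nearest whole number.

Stitches: 104 × 18/15 = 124.80 → 125.
Rows: 493 × 28/25 = 552.16 → 552.

Cast on 125 stitches; work 552 rows.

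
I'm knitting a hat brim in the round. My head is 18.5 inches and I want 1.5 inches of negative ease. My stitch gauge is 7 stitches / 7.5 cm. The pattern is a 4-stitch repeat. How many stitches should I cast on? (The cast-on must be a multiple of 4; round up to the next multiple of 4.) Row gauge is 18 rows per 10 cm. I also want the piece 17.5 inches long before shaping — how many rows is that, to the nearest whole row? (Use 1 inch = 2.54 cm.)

Cast on 44 stitches; work 80 rows.

Finished = 18.5 − 1.5 = 17 inches.
17 inches × 2.54 = 43.18 cm.
7/7.5 = 0.933 sts per cm; 43.18 × 0.933 = 40.30 sts.
Next multiple of 4 → 44.
17.5 inches = 44.45 cm; × 1.8 = 80.01 → 80 rows.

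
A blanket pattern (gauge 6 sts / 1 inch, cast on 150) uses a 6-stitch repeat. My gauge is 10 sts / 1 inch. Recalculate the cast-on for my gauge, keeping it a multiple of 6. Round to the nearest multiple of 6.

CO 252 sts.

150 × 10 / 6 = 250.00.
Nearest multiple of 6: 252.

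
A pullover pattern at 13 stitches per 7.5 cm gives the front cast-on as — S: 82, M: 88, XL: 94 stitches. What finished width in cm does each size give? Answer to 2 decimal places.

13/7.5 = 1.733 sts per cm.
S: 82 / 1.733 = 47.308 → 47.31 cm.
M: 88 / 1.733 = 50.769 → 50.77 cm.
XL: 94 / 1.733 = 54.231 → 54.23 cm.

S 47.31 cm; M 50.77 cm; XL 54.23 cm.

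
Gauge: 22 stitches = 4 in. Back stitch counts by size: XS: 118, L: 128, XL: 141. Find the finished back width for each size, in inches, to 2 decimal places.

XS 21.45 inches; L 23.27 inches; XL 25.64 inches.

22/4 = 5.5 sts per in.
XS: 118 / 5.5 = 21.455 → 21.45 in.
L: 128 / 5.5 = 23.273 → 23.27 in.
XL: 141 / 5.5 = 25.636 → 25.64 in.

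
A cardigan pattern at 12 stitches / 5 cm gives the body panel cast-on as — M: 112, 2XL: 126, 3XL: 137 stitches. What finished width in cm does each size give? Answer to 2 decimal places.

12/5 = 2.4 sts per cm.
M: 112 / 2.4 = 46.667 → 46.67 cm.
2XL: 126 / 2.4 = 52.500 → 52.50 cm.
3XL: 137 / 2.4 = 57.083 → 57.08 cm.

M 46.67 cm; 2XL 52.50 cm; 3XL 57.08 cm.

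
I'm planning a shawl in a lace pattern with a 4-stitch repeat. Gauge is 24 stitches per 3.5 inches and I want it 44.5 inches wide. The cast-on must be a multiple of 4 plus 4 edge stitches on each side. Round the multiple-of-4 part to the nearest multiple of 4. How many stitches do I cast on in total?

24 / 3.5 = 6.857 sts per inch.
44.5 × 6.857 = 305.14 sts.
Less 8 edge sts → 297.14 for the repeat.
Nearest multiple of 4: 296.
Add back 8 edge sts → 304.

304 stitches.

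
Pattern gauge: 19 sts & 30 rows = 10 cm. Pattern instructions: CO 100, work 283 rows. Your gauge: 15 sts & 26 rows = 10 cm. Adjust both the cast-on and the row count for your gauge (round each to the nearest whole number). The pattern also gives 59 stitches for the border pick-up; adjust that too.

Cast on 79 stitches; work 245 rows; border pick-up 47 stitches.

Stitches: 100 × 15/19 = 78.95 → 79.
Rows: 283 × 26/30 = 245.27 → 245.
border pick-up: 59 × 15/19 = 46.58 → 47.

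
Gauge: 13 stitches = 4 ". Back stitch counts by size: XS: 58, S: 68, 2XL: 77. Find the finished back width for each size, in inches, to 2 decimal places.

13/4 = 3.25 sts per in.
XS: 58 / 3.25 = 17.846 → 17.85 in.
S: 68 / 3.25 = 20.923 → 20.92 in.
2XL: 77 / 3.25 = 23.692 → 23.69 in.

XS 17.85 inches; S 20.92 inches; 2XL 23.69 inches.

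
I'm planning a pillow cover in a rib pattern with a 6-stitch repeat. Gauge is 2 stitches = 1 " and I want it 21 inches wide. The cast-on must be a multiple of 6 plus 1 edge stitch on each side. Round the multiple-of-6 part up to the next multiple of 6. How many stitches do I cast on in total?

CO 44 sts.

2 / 1 = 2 sts per inch.
21 × 2 = 42.00 sts.
Less 2 edge sts → 40.00 for the repeat.
Next multiple of 6: 42.
Add back 2 edge sts → 44.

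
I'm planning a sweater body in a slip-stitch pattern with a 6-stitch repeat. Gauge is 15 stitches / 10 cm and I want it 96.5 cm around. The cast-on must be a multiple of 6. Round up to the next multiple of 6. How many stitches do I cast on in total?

Cast on 150 stitches.

15 / 10 = 1.5 sts per cm.
96.5 × 1.5 = 144.75 sts.
Next multiple of 6: 150.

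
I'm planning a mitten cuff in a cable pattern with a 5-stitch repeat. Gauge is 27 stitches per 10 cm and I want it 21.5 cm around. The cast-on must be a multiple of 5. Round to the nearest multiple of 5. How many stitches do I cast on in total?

Cast on 60 stitches.

27 / 10 = 2.7 sts per cm.
21.5 × 2.7 = 58.05 sts.
Nearest multiple of 5: 60.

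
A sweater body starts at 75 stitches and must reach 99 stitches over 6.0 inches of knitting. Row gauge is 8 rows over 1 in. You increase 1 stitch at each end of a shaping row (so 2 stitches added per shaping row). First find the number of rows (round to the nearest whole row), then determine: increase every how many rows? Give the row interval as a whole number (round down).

Rows = 6.0 × 8 = 48.0 → 48 rows.
Stitches to add: 24 → 12 shaping rows (at 2 st each).
48 / 12 = 4.00 → every 4 rows.

Increase every 4th row.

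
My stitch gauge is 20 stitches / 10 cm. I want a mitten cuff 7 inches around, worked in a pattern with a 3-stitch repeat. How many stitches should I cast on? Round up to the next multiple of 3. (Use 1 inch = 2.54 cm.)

CO 36 sts.

7 in = 7 × 2.54 = 17.78 cm.
20 / 10 = 2 sts/cm.
17.78 × 2 = 35.56 sts.
→ 36.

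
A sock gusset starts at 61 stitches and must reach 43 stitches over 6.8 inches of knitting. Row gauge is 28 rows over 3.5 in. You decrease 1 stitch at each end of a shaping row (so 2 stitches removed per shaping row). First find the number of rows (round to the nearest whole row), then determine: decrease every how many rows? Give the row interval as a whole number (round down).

Decrease every 6th row.

Rows = 6.8 × 8 = 54.4 → 54 rows.
Stitches to remove: 18 → 9 shaping rows (at 2 st each).
54 / 9 = 6.00 → every 6 rows.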